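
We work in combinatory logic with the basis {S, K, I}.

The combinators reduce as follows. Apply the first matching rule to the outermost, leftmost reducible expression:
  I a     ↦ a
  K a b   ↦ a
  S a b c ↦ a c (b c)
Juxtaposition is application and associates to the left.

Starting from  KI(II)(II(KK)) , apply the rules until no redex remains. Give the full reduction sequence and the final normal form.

Answer: normal form = KK  (in 4 steps)

Derivation:
  start: KI(II)(II(KK))
  →1  I(II(KK))
  →2  II(KK)
  →3  I(KK)
  →4  KK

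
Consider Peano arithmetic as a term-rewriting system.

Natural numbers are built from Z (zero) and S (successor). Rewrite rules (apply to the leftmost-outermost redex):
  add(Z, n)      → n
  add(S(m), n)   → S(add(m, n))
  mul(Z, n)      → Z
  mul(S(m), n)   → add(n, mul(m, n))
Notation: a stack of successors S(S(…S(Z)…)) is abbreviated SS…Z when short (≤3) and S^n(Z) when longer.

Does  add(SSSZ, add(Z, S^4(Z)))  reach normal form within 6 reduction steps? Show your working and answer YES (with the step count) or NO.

  start: add(SSSZ, add(Z, S^4(Z)))
  step 1: S(add(SSZ, add(Z, S^4(Z))))
  step 2: S(S(add(SZ, add(Z, S^4(Z)))))
  step 3: S(S(S(add(Z, add(Z, S^4(Z))))))
  step 4: S(S(S(add(Z, S^4(Z)))))
  step 5: S^7(Z)

Answer: YES — reaches normal form S^7(Z) in 5 ≤ 6 steps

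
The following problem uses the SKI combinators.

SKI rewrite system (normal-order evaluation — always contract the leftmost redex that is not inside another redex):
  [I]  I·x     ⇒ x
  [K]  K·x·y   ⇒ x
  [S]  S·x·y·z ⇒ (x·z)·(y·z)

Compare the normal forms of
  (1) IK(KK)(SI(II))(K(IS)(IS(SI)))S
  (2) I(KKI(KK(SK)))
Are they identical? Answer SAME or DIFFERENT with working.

Answer: DIFFERENT — A ⇓ KS, B ⇓ KK

Working:
Term A:
  start: IK(KK)(SI(II))(K(IS)(IS(SI)))S
  step 1: K(KK)(SI(II))(K(IS)(IS(SI)))S
  step 2: KK(K(IS)(IS(SI)))S
  step 3: KS

Term B:
  start: I(KKI(KK(SK)))
  step 1: KKI(KK(SK))
  step 2: K(KK(SK))
  step 3: KK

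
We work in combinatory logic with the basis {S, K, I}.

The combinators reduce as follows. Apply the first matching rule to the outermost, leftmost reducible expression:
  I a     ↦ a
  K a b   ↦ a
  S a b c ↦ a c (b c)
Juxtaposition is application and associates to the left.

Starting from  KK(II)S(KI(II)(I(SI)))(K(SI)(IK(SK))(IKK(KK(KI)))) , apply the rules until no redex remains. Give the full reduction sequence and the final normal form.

  start: KK(II)S(KI(II)(I(SI)))(K(SI)(IK(SK))(IKK(KK(KI))))
  step 1: KS(KI(II)(I(SI)))(K(SI)(IK(SK))(IKK(KK(KI))))
  step 2: S(K(SI)(IK(SK))(IKK(KK(KI))))
  step 3: S(SI(IKK(KK(KI))))
  step 4: S(SI(KK(KK(KI))))
  step 5: S(SIK)

Answer: normal form = S(SIK)  (in 5 steps)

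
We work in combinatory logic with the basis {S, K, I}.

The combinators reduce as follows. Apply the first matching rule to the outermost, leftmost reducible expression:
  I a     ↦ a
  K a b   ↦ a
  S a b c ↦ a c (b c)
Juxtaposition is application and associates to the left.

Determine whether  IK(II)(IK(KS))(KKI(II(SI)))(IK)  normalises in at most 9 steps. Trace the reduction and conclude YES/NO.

Answer: YES — reaches normal form SI in 8 ≤ 9 steps

Derivation:
  start: IK(II)(IK(KS))(KKI(II(SI)))(IK)
  [1] K(II)(IK(KS))(KKI(II(SI)))(IK)
  [2] II(KKI(II(SI)))(IK)
  [3] I(KKI(II(SI)))(IK)
  [4] KKI(II(SI))(IK)
  [5] K(II(SI))(IK)
  [6] II(SI)
  [7] I(SI)
  [8] SI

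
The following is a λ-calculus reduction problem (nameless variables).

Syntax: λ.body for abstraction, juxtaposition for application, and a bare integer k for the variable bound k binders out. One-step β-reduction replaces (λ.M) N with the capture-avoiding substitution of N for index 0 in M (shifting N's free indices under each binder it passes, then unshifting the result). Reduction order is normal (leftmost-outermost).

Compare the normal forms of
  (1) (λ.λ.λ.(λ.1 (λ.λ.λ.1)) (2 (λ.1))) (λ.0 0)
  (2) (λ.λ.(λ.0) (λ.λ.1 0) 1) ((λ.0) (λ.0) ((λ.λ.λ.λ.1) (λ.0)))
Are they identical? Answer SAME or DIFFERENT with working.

Answer: DIFFERENT — A ⇓ λ.λ.0 (λ.λ.λ.1), B ⇓ λ.λ.λ.λ.1

Derivation:
Term A:
  start: (λ.λ.λ.(λ.1 (λ.λ.λ.1)) (2 (λ.1))) (λ.0 0)
  step 1: λ.λ.(λ.1 (λ.λ.λ.1)) ((λ.0 0) (λ.1))
  step 2: λ.λ.0 (λ.λ.λ.1)

Term B:
  start: (λ.λ.(λ.0) (λ.λ.1 0) 1) ((λ.0) (λ.0) ((λ.λ.λ.λ.1) (λ.0)))
  step 1: λ.(λ.0) (λ.λ.1 0) ((λ.0) (λ.0) ((λ.λ.λ.λ.1) (λ.0)))
  step 2: λ.(λ.λ.1 0) ((λ.0) (λ.0) ((λ.λ.λ.λ.1) (λ.0)))
  step 3: λ.λ.(λ.0) (λ.0) ((λ.λ.λ.λ.1) (λ.0)) 0
  step 4: λ.λ.(λ.0) ((λ.λ.λ.λ.1) (λ.0)) 0
  step 5: λ.λ.(λ.λ.λ.λ.1) (λ.0) 0
  step 6: λ.λ.(λ.λ.λ.1) 0
  step 7: λ.λ.λ.λ.1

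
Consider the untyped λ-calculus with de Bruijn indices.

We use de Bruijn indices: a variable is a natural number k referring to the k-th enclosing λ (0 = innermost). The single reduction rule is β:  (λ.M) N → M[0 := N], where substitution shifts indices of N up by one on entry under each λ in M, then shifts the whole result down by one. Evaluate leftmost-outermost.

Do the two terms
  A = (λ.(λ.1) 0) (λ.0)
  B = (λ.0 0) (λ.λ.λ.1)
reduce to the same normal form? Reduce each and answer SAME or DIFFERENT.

Term A:
  start: (λ.(λ.1) 0) (λ.0)
  →1  (λ.λ.0) (λ.0)
  →2  λ.0

Term B:
  start: (λ.0 0) (λ.λ.λ.1)
  →1  (λ.λ.λ.1) (λ.λ.λ.1)
  →2  λ.λ.1

Answer: DIFFERENT — A ⇓ λ.0, B ⇓ λ.λ.1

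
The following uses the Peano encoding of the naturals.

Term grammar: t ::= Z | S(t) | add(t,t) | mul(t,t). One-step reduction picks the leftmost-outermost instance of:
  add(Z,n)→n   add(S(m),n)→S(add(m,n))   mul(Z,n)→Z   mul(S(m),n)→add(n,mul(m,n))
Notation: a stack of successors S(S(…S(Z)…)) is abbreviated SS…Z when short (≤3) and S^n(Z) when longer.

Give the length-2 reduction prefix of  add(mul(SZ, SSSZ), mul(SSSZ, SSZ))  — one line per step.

  start: add(mul(SZ, SSSZ), mul(SSSZ, SSZ))
  step 1: add(add(SSSZ, mul(Z, SSSZ)), mul(SSSZ, SSZ))
  step 2: add(S(add(SSZ, mul(Z, SSSZ))), mul(SSSZ, SSZ))

Answer: after 2 steps: add(S(add(SSZ, mul(Z, SSSZ))), mul(SSSZ, SSZ))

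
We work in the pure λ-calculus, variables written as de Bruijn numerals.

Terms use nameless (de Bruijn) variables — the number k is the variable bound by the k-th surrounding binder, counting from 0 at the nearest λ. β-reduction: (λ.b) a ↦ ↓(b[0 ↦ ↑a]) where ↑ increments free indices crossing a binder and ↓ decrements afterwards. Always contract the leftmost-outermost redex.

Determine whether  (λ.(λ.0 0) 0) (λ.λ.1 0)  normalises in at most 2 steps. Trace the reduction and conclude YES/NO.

Answer: NO — after 2 steps the term is (λ.λ.1 0) (λ.λ.1 0), not yet normal

Reduction:
  start: (λ.(λ.0 0) 0) (λ.λ.1 0)
  step 1: (λ.0 0) (λ.λ.1 0)
  step 2: (λ.λ.1 0) (λ.λ.1 0)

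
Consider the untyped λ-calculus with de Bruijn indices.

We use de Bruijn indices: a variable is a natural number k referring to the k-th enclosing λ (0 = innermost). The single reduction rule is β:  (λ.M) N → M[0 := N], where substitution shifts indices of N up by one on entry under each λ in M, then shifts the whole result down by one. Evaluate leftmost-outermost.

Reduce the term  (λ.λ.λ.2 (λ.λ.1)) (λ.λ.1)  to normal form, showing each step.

Answer: normal form = λ.λ.λ.λ.λ.1  (in 2 steps)

Working:
  start: (λ.λ.λ.2 (λ.λ.1)) (λ.λ.1)
  step 1: λ.λ.(λ.λ.1) (λ.λ.1)
  step 2: λ.λ.λ.λ.λ.1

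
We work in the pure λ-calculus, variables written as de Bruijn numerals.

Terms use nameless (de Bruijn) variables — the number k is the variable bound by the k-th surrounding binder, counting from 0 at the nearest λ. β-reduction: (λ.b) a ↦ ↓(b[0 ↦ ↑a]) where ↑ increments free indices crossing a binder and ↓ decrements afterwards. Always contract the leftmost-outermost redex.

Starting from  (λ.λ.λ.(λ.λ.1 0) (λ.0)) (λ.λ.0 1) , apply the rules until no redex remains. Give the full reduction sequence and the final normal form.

Answer: normal form = λ.λ.λ.0  (in 3 steps)

Working:
  start: (λ.λ.λ.(λ.λ.1 0) (λ.0)) (λ.λ.0 1)
  →1  λ.λ.(λ.λ.1 0) (λ.0)
  →2  λ.λ.λ.(λ.0) 0
  →3  λ.λ.λ.0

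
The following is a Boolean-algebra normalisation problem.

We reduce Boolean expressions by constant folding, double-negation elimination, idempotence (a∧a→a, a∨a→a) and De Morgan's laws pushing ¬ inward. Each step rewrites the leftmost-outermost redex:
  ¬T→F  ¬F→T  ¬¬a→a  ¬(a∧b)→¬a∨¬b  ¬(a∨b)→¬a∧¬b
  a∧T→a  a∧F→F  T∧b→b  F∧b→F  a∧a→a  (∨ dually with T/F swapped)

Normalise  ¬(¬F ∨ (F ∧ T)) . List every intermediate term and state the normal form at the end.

  start: ¬(¬F ∨ (F ∧ T))
  step 1: ¬¬F ∧ ¬(F ∧ T)
  step 2: F ∧ ¬(F ∧ T)
  step 3: F

Answer: normal form = F  (in 3 steps)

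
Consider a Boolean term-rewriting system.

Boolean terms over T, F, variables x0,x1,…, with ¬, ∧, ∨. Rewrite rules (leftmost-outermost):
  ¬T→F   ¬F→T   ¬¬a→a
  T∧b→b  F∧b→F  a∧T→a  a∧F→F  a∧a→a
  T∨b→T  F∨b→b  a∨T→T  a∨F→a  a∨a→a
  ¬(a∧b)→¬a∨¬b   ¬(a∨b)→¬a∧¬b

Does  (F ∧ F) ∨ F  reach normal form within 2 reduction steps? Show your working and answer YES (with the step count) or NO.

Answer: YES — reaches normal form F in 2 ≤ 2 steps

Derivation:
  start: (F ∧ F) ∨ F
  [1] F ∧ F
  [2] F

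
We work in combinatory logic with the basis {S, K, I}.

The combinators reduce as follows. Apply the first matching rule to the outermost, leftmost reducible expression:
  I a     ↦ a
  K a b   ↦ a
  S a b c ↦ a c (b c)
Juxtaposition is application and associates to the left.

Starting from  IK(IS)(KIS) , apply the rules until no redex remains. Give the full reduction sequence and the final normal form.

  start: IK(IS)(KIS)
  [1] K(IS)(KIS)
  [2] IS
  [3] S

Answer: normal form = S  (in 3 steps)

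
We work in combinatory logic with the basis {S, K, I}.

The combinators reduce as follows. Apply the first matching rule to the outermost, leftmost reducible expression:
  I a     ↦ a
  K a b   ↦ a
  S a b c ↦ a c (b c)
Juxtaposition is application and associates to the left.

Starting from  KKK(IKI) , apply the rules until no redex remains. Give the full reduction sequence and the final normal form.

Answer: normal form = K(KI)  (in 2 steps)

Reduction:
  start: KKK(IKI)
  [1] K(IKI)
  [2] K(KI)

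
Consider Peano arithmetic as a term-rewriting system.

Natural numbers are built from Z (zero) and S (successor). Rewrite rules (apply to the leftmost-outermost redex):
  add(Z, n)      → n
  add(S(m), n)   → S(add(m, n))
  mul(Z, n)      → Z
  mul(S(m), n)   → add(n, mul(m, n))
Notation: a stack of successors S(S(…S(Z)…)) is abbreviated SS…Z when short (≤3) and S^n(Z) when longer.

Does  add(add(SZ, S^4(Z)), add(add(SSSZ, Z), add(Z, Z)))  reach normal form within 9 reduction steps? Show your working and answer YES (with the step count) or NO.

  start: add(add(SZ, S^4(Z)), add(add(SSSZ, Z), add(Z, Z)))
  [1] add(S(add(Z, S^4(Z))), add(add(SSSZ, Z), add(Z, Z)))
  [2] S(add(add(Z, S^4(Z)), add(add(SSSZ, Z), add(Z, Z))))
  [3] S(add(S^4(Z), add(add(SSSZ, Z), add(Z, Z))))
  [4] S(S(add(SSSZ, add(add(SSSZ, Z), add(Z, Z)))))
  [5] S(S(S(add(SSZ, add(add(SSSZ, Z), add(Z, Z))))))
  [6] S(S(S(S(add(SZ, add(add(SSSZ, Z), add(Z, Z)))))))
  [7] S(S(S(S(S(add(Z, add(add(SSSZ, Z), add(Z, Z))))))))
  [8] S(S(S(S(S(add(add(SSSZ, Z), add(Z, Z)))))))
  [9] S(S(S(S(S(add(S(add(SSZ, Z)), add(Z, Z)))))))

Answer: NO — after 9 steps the term is S(S(S(S(S(add(S(add(SSZ, Z)), add(Z, Z))))))), not yet normal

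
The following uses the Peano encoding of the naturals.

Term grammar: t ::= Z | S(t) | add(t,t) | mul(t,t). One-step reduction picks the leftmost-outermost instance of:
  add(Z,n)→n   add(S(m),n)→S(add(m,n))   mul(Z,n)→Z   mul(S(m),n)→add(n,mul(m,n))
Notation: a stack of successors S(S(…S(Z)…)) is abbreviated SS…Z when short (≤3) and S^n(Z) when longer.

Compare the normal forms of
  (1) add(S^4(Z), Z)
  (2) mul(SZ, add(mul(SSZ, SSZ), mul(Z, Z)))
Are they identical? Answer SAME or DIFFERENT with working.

Answer: SAME — A ⇓ S^4(Z), B ⇓ S^4(Z)

Reduction:
Term A:
  start: add(S^4(Z), Z)
  →1  S(add(SSSZ, Z))
  →2  S(S(add(SSZ, Z)))
  →3  S(S(S(add(SZ, Z))))
  →4  S(S(S(S(add(Z, Z)))))
  →5  S^4(Z)

Term B:
  start: mul(SZ, add(mul(SSZ, SSZ), mul(Z, Z)))
  →1  add(add(mul(SSZ, SSZ), mul(Z, Z)), mul(Z, add(mul(SSZ, SSZ), mul(Z, Z))))
  →2  add(add(add(SSZ, mul(SZ, SSZ)), mul(Z, Z)), mul(Z, add(mul(SSZ, SSZ), mul(Z, Z))))
  →3  add(add(S(add(SZ, mul(SZ, SSZ))), mul(Z, Z)), mul(Z, add(mul(SSZ, SSZ), mul(Z, Z))))
  →4  add(S(add(add(SZ, mul(SZ, SSZ)), mul(Z, Z))), mul(Z, add(mul(SSZ, SSZ), mul(Z, Z))))
  →5  S(add(add(add(SZ, mul(SZ, SSZ)), mul(Z, Z)), mul(Z, add(mul(SSZ, SSZ), mul(Z, Z)))))
  →6  S(add(add(S(add(Z, mul(SZ, SSZ))), mul(Z, Z)), mul(Z, add(mul(SSZ, SSZ), mul(Z, Z)))))
  →7  S(add(S(add(add(Z, mul(SZ, SSZ)), mul(Z, Z))), mul(Z, add(mul(SSZ, SSZ), mul(Z, Z)))))
  →8  S(S(add(add(add(Z, mul(SZ, SSZ)), mul(Z, Z)), mul(Z, add(mul(SSZ, SSZ), mul(Z, Z))))))
  →9  S(S(add(add(mul(SZ, SSZ), mul(Z, Z)), mul(Z, add(mul(SSZ, SSZ), mul(Z, Z))))))
  →10  S(S(add(add(add(SSZ, mul(Z, SSZ)), mul(Z, Z)), mul(Z, add(mul(SSZ, SSZ), mul(Z, Z))))))
  →11  S(S(add(add(S(add(SZ, mul(Z, SSZ))), mul(Z, Z)), mul(Z, add(mul(SSZ, SSZ), mul(Z, Z))))))
  →12  S(S(add(S(add(add(SZ, mul(Z, SSZ)), mul(Z, Z))), mul(Z, add(mul(SSZ, SSZ), mul(Z, Z))))))
  →13  S(S(S(add(add(add(SZ, mul(Z, SSZ)), mul(Z, Z)), mul(Z, add(mul(SSZ, SSZ), mul(Z, Z)))))))
  →14  S(S(S(add(add(S(add(Z, mul(Z, SSZ))), mul(Z, Z)), mul(Z, add(mul(SSZ, SSZ), mul(Z, Z)))))))
  →15  S(S(S(add(S(add(add(Z, mul(Z, SSZ)), mul(Z, Z))), mul(Z, add(mul(SSZ, SSZ), mul(Z, Z)))))))
  →16  S(S(S(S(add(add(add(Z, mul(Z, SSZ)), mul(Z, Z)), mul(Z, add(mul(SSZ, SSZ), mul(Z, Z))))))))
  →17  S(S(S(S(add(add(mul(Z, SSZ), mul(Z, Z)), mul(Z, add(mul(SSZ, SSZ), mul(Z, Z))))))))
  →18  S(S(S(S(add(add(Z, mul(Z, Z)), mul(Z, add(mul(SSZ, SSZ), mul(Z, Z))))))))
  →19  S(S(S(S(add(mul(Z, Z), mul(Z, add(mul(SSZ, SSZ), mul(Z, Z))))))))
  →20  S(S(S(S(add(Z, mul(Z, add(mul(SSZ, SSZ), mul(Z, Z))))))))
  →21  S(S(S(S(mul(Z, add(mul(SSZ, SSZ), mul(Z, Z)))))))
  →22  S^4(Z)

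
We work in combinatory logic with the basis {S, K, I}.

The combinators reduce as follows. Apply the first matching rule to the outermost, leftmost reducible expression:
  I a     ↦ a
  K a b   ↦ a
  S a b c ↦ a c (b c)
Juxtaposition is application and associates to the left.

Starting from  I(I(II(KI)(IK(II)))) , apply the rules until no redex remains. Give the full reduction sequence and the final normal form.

Answer: normal form = I  (in 5 steps)

Reduction:
  start: I(I(II(KI)(IK(II))))
  step 1: I(II(KI)(IK(II)))
  step 2: II(KI)(IK(II))
  step 3: I(KI)(IK(II))
  step 4: KI(IK(II))
  step 5: I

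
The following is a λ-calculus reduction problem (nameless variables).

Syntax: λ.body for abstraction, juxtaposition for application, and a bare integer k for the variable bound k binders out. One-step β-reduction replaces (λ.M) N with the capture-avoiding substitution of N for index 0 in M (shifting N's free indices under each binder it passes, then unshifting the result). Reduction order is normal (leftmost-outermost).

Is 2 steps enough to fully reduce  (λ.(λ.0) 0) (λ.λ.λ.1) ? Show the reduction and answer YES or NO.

  start: (λ.(λ.0) 0) (λ.λ.λ.1)
  →1  (λ.0) (λ.λ.λ.1)
  →2  λ.λ.λ.1

Answer: YES — reaches normal form λ.λ.λ.1 in 2 ≤ 2 steps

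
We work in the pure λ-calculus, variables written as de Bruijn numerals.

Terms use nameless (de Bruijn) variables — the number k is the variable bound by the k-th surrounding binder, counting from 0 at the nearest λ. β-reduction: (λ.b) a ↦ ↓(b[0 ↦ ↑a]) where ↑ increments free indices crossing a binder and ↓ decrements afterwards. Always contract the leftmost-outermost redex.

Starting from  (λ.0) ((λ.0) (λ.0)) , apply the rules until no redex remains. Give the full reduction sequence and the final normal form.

  start: (λ.0) ((λ.0) (λ.0))
  [1] (λ.0) (λ.0)
  [2] λ.0

Answer: normal form = λ.0  (in 2 steps)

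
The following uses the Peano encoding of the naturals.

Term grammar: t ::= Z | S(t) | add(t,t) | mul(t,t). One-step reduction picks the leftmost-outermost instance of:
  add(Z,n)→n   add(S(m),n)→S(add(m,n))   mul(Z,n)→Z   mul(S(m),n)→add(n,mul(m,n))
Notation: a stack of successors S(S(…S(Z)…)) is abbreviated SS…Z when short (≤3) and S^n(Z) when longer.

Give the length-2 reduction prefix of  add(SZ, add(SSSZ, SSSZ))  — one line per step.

  start: add(SZ, add(SSSZ, SSSZ))
  →1  S(add(Z, add(SSSZ, SSSZ)))
  →2  S(add(SSSZ, SSSZ))

Answer: after 2 steps: S(add(SSSZ, SSSZ))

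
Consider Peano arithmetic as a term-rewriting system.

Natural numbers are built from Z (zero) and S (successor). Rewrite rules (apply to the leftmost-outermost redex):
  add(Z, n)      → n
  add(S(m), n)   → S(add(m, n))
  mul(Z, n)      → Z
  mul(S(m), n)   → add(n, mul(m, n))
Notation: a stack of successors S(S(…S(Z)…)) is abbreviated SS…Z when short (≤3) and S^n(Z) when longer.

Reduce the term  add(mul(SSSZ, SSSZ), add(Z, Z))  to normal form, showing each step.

Answer: normal form = S^9(Z)  (in 27 steps)

Working:
  start: add(mul(SSSZ, SSSZ), add(Z, Z))
  →1  add(add(SSSZ, mul(SSZ, SSSZ)), add(Z, Z))
  →2  add(S(add(SSZ, mul(SSZ, SSSZ))), add(Z, Z))
  →3  S(add(add(SSZ, mul(SSZ, SSSZ)), add(Z, Z)))
  →4  S(add(S(add(SZ, mul(SSZ, SSSZ))), add(Z, Z)))
  →5  S(S(add(add(SZ, mul(SSZ, SSSZ)), add(Z, Z))))
  →6  S(S(add(S(add(Z, mul(SSZ, SSSZ))), add(Z, Z))))
  →7  S(S(S(add(add(Z, mul(SSZ, SSSZ)), add(Z, Z)))))
  →8  S(S(S(add(mul(SSZ, SSSZ), add(Z, Z)))))
  →9  S(S(S(add(add(SSSZ, mul(SZ, SSSZ)), add(Z, Z)))))
  →10  S(S(S(add(S(add(SSZ, mul(SZ, SSSZ))), add(Z, Z)))))
  →11  S(S(S(S(add(add(SSZ, mul(SZ, SSSZ)), add(Z, Z))))))
  →12  S(S(S(S(add(S(add(SZ, mul(SZ, SSSZ))), add(Z, Z))))))
  →13  S(S(S(S(S(add(add(SZ, mul(SZ, SSSZ)), add(Z, Z)))))))
  →14  S(S(S(S(S(add(S(add(Z, mul(SZ, SSSZ))), add(Z, Z)))))))
  →15  S(S(S(S(S(S(add(add(Z, mul(SZ, SSSZ)), add(Z, Z))))))))
  →16  S(S(S(S(S(S(add(mul(SZ, SSSZ), add(Z, Z))))))))
  →17  S(S(S(S(S(S(add(add(SSSZ, mul(Z, SSSZ)), add(Z, Z))))))))
  →18  S(S(S(S(S(S(add(S(add(SSZ, mul(Z, SSSZ))), add(Z, Z))))))))
  →19  S(S(S(S(S(S(S(add(add(SSZ, mul(Z, SSSZ)), add(Z, Z)))))))))
  →20  S(S(S(S(S(S(S(add(S(add(SZ, mul(Z, SSSZ))), add(Z, Z)))))))))
  →21  S(S(S(S(S(S(S(S(add(add(SZ, mul(Z, SSSZ)), add(Z, Z))))))))))
  →22  S(S(S(S(S(S(S(S(add(S(add(Z, mul(Z, SSSZ))), add(Z, Z))))))))))
  →23  S(S(S(S(S(S(S(S(S(add(add(Z, mul(Z, SSSZ)), add(Z, Z)))))))))))
  →24  S(S(S(S(S(S(S(S(S(add(mul(Z, SSSZ), add(Z, Z)))))))))))
  →25  S(S(S(S(S(S(S(S(S(add(Z, add(Z, Z)))))))))))
  →26  S(S(S(S(S(S(S(S(S(add(Z, Z))))))))))
  →27  S^9(Z)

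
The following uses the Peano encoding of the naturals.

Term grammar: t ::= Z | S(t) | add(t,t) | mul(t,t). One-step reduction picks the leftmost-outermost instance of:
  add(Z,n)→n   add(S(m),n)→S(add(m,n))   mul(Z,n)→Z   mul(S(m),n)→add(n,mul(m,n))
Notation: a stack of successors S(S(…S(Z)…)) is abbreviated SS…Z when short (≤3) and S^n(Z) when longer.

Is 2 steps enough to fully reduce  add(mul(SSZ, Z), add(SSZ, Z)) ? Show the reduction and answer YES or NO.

Answer: NO — after 2 steps the term is add(mul(SZ, Z), add(SSZ, Z)), not yet normal

Reduction:
  start: add(mul(SSZ, Z), add(SSZ, Z))
  [1] add(add(Z, mul(SZ, Z)), add(SSZ, Z))
  [2] add(mul(SZ, Z), add(SSZ, Z))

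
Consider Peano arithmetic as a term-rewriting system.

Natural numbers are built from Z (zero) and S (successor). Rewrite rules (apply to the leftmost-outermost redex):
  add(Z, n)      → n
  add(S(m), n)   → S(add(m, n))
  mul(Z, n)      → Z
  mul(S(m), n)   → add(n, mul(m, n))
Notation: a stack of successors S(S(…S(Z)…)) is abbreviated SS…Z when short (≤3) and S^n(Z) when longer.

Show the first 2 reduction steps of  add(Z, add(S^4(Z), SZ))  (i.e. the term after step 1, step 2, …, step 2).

  start: add(Z, add(S^4(Z), SZ))
  →1  add(S^4(Z), SZ)
  →2  S(add(SSSZ, SZ))

Answer: after 2 steps: S(add(SSSZ, SZ))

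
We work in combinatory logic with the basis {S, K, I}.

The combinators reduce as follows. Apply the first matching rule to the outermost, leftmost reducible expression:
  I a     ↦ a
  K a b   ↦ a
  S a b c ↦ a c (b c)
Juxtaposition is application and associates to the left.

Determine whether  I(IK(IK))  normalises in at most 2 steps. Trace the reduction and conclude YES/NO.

Answer: NO — after 2 steps the term is K(IK), not yet normal

Derivation:
  start: I(IK(IK))
  step 1: IK(IK)
  step 2: K(IK)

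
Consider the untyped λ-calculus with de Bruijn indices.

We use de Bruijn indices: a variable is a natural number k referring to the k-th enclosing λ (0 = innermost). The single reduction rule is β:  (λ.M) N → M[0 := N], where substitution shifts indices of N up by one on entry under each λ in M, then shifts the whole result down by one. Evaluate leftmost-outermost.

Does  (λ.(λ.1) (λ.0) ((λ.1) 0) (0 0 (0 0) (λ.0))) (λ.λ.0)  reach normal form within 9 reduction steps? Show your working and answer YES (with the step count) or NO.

  start: (λ.(λ.1) (λ.0) ((λ.1) 0) (0 0 (0 0) (λ.0))) (λ.λ.0)
  step 1: (λ.λ.λ.0) (λ.0) ((λ.λ.λ.0) (λ.λ.0)) ((λ.λ.0) (λ.λ.0) ((λ.λ.0) (λ.λ.0)) (λ.0))
  step 2: (λ.λ.0) ((λ.λ.λ.0) (λ.λ.0)) ((λ.λ.0) (λ.λ.0) ((λ.λ.0) (λ.λ.0)) (λ.0))
  step 3: (λ.0) ((λ.λ.0) (λ.λ.0) ((λ.λ.0) (λ.λ.0)) (λ.0))
  step 4: (λ.λ.0) (λ.λ.0) ((λ.λ.0) (λ.λ.0)) (λ.0)
  step 5: (λ.0) ((λ.λ.0) (λ.λ.0)) (λ.0)
  step 6: (λ.λ.0) (λ.λ.0) (λ.0)
  step 7: (λ.0) (λ.0)
  step 8: λ.0

Answer: YES — reaches normal form λ.0 in 8 ≤ 9 steps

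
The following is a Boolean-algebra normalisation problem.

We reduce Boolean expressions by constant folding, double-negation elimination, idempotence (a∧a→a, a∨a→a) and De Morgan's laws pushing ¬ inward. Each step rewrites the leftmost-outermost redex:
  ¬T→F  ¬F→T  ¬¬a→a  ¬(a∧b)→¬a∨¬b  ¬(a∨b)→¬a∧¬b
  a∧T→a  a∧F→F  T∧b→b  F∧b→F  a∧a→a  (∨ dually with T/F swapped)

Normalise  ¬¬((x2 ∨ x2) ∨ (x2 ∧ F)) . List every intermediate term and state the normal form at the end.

  start: ¬¬((x2 ∨ x2) ∨ (x2 ∧ F))
  →1  (x2 ∨ x2) ∨ (x2 ∧ F)
  →2  x2 ∨ (x2 ∧ F)
  →3  x2 ∨ F
  →4  x2

Answer: normal form = x2  (in 4 steps)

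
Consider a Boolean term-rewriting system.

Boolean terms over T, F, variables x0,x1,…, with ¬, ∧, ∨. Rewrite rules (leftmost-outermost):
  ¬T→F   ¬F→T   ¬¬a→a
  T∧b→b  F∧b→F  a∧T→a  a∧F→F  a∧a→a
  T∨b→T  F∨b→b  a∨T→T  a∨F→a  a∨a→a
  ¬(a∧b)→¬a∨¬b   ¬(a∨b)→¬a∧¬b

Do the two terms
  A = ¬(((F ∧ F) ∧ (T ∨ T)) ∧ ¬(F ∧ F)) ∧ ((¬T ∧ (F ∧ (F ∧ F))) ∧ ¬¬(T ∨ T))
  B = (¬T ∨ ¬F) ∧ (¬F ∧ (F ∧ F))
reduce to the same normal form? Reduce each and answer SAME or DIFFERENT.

Term A:
  start: ¬(((F ∧ F) ∧ (T ∨ T)) ∧ ¬(F ∧ F)) ∧ ((¬T ∧ (F ∧ (F ∧ F))) ∧ ¬¬(T ∨ T))
  [1] (¬((F ∧ F) ∧ (T ∨ T)) ∨ ¬¬(F ∧ F)) ∧ ((¬T ∧ (F ∧ (F ∧ F))) ∧ ¬¬(T ∨ T))
  [2] ((¬(F ∧ F) ∨ ¬(T ∨ T)) ∨ ¬¬(F ∧ F)) ∧ ((¬T ∧ (F ∧ (F ∧ F))) ∧ ¬¬(T ∨ T))
  [3] (((¬F ∨ ¬F) ∨ ¬(T ∨ T)) ∨ ¬¬(F ∧ F)) ∧ ((¬T ∧ (F ∧ (F ∧ F))) ∧ ¬¬(T ∨ T))
  [4] ((¬F ∨ ¬(T ∨ T)) ∨ ¬¬(F ∧ F)) ∧ ((¬T ∧ (F ∧ (F ∧ F))) ∧ ¬¬(T ∨ T))
  [5] ((T ∨ ¬(T ∨ T)) ∨ ¬¬(F ∧ F)) ∧ ((¬T ∧ (F ∧ (F ∧ F))) ∧ ¬¬(T ∨ T))
  [6] (T ∨ ¬¬(F ∧ F)) ∧ ((¬T ∧ (F ∧ (F ∧ F))) ∧ ¬¬(T ∨ T))
  [7] T ∧ ((¬T ∧ (F ∧ (F ∧ F))) ∧ ¬¬(T ∨ T))
  [8] (¬T ∧ (F ∧ (F ∧ F))) ∧ ¬¬(T ∨ T)
  [9] (F ∧ (F ∧ (F ∧ F))) ∧ ¬¬(T ∨ T)
  [10] F ∧ ¬¬(T ∨ T)
  [11] F

Term B:
  start: (¬T ∨ ¬F) ∧ (¬F ∧ (F ∧ F))
  [1] (F ∨ ¬F) ∧ (¬F ∧ (F ∧ F))
  [2] ¬F ∧ (¬F ∧ (F ∧ F))
  [3] T ∧ (¬F ∧ (F ∧ F))
  [4] ¬F ∧ (F ∧ F)
  [5] T ∧ (F ∧ F)
  [6] F ∧ F
  [7] F

Answer: SAME — A ⇓ F, B ⇓ F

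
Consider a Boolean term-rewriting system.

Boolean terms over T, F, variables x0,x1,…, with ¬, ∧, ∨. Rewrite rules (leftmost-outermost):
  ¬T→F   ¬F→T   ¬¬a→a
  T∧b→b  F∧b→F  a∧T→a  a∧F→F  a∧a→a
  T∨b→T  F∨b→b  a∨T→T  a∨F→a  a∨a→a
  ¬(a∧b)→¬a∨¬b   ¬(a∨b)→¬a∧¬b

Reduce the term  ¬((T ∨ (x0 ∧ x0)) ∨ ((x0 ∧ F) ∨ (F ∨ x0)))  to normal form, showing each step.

  start: ¬((T ∨ (x0 ∧ x0)) ∨ ((x0 ∧ F) ∨ (F ∨ x0)))
  →1  ¬(T ∨ (x0 ∧ x0)) ∧ ¬((x0 ∧ F) ∨ (F ∨ x0))
  →2  (¬T ∧ ¬(x0 ∧ x0)) ∧ ¬((x0 ∧ F) ∨ (F ∨ x0))
  →3  (F ∧ ¬(x0 ∧ x0)) ∧ ¬((x0 ∧ F) ∨ (F ∨ x0))
  →4  F ∧ ¬((x0 ∧ F) ∨ (F ∨ x0))
  →5  F

Answer: normal form = F  (in 5 steps)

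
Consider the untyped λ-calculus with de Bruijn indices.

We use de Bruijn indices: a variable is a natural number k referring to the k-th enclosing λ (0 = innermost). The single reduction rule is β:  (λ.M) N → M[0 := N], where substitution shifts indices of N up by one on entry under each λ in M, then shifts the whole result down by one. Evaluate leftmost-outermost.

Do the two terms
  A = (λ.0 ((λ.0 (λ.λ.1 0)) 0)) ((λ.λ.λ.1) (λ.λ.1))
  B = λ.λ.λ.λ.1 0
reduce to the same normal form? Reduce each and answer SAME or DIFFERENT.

Answer: SAME — A ⇓ λ.λ.λ.λ.1 0, B ⇓ λ.λ.λ.λ.1 0

Derivation:
Term A:
  start: (λ.0 ((λ.0 (λ.λ.1 0)) 0)) ((λ.λ.λ.1) (λ.λ.1))
  →1  (λ.λ.λ.1) (λ.λ.1) ((λ.0 (λ.λ.1 0)) ((λ.λ.λ.1) (λ.λ.1)))
  →2  (λ.λ.1) ((λ.0 (λ.λ.1 0)) ((λ.λ.λ.1) (λ.λ.1)))
  →3  λ.(λ.0 (λ.λ.1 0)) ((λ.λ.λ.1) (λ.λ.1))
  →4  λ.(λ.λ.λ.1) (λ.λ.1) (λ.λ.1 0)
  →5  λ.(λ.λ.1) (λ.λ.1 0)
  →6  λ.λ.λ.λ.1 0

Term B:
  start: λ.λ.λ.λ.1 0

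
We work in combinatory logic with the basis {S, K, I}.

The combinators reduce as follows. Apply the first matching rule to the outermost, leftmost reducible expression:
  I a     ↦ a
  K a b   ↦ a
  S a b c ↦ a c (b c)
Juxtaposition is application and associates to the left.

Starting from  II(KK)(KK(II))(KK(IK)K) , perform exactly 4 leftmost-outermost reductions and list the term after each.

Answer: after 4 steps: K(KK)

Reduction:
  start: II(KK)(KK(II))(KK(IK)K)
  →1  I(KK)(KK(II))(KK(IK)K)
  →2  KK(KK(II))(KK(IK)K)
  →3  K(KK(IK)K)
  →4  K(KK)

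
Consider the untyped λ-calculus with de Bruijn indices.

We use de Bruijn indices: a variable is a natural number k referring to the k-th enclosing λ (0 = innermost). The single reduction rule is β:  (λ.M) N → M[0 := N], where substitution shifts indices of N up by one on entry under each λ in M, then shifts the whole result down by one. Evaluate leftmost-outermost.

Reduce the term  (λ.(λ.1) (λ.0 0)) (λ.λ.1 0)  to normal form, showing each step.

Answer: normal form = λ.λ.1 0  (in 2 steps)

Derivation:
  start: (λ.(λ.1) (λ.0 0)) (λ.λ.1 0)
  →1  (λ.λ.λ.1 0) (λ.0 0)
  →2  λ.λ.1 0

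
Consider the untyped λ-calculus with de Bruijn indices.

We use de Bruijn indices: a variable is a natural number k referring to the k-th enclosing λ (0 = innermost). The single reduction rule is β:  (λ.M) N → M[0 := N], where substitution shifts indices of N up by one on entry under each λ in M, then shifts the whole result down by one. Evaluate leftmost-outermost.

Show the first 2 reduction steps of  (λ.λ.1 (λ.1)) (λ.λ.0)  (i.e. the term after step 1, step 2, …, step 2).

Answer: after 2 steps: λ.λ.0

Reduction:
  start: (λ.λ.1 (λ.1)) (λ.λ.0)
  [1] λ.(λ.λ.0) (λ.1)
  [2] λ.λ.0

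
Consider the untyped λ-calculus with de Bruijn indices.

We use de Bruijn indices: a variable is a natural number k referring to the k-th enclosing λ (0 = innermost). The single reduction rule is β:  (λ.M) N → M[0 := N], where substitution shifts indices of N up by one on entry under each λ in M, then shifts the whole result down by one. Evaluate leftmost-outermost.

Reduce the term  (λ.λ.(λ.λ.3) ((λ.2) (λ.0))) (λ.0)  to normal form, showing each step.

Answer: normal form = λ.λ.λ.0  (in 2 steps)

Derivation:
  start: (λ.λ.(λ.λ.3) ((λ.2) (λ.0))) (λ.0)
  [1] λ.(λ.λ.λ.0) ((λ.λ.0) (λ.0))
  [2] λ.λ.λ.0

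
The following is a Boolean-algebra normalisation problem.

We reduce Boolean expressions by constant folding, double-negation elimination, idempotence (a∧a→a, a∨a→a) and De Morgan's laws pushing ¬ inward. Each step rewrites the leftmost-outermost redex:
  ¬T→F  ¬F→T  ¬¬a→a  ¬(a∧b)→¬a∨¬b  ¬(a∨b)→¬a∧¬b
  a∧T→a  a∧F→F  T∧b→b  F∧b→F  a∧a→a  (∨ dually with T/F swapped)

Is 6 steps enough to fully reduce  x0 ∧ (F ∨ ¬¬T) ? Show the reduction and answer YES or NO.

  start: x0 ∧ (F ∨ ¬¬T)
  →1  x0 ∧ ¬¬T
  →2  x0 ∧ T
  →3  x0

Answer: YES — reaches normal form x0 in 3 ≤ 6 steps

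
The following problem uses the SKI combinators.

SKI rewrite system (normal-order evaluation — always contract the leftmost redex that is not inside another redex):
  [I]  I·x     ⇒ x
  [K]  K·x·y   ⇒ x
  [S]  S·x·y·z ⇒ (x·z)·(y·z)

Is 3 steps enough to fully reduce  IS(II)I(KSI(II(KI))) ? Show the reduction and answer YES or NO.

Answer: NO — after 3 steps the term is I(KSI(II(KI)))(I(KSI(II(KI)))), not yet normal

Reduction:
  start: IS(II)I(KSI(II(KI)))
  →1  S(II)I(KSI(II(KI)))
  →2  II(KSI(II(KI)))(I(KSI(II(KI))))
  →3  I(KSI(II(KI)))(I(KSI(II(KI))))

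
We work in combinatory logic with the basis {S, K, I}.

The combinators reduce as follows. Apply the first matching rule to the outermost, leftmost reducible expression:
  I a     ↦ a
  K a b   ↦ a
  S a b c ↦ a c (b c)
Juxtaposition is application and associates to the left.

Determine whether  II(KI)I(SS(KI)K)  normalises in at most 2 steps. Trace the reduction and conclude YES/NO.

  start: II(KI)I(SS(KI)K)
  →1  I(KI)I(SS(KI)K)
  →2  KII(SS(KI)K)

Answer: NO — after 2 steps the term is KII(SS(KI)K), not yet normal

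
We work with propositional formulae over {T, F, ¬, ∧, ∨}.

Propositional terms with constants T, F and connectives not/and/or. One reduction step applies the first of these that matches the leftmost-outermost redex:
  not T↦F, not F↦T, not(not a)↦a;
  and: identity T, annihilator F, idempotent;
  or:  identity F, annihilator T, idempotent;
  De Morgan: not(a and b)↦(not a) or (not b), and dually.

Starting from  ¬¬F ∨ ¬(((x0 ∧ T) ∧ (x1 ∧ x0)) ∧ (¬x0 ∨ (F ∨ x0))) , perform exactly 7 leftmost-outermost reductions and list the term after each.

  start: ¬¬F ∨ ¬(((x0 ∧ T) ∧ (x1 ∧ x0)) ∧ (¬x0 ∨ (F ∨ x0)))
  →1  F ∨ ¬(((x0 ∧ T) ∧ (x1 ∧ x0)) ∧ (¬x0 ∨ (F ∨ x0)))
  →2  ¬(((x0 ∧ T) ∧ (x1 ∧ x0)) ∧ (¬x0 ∨ (F ∨ x0)))
  →3  ¬((x0 ∧ T) ∧ (x1 ∧ x0)) ∨ ¬(¬x0 ∨ (F ∨ x0))
  →4  (¬(x0 ∧ T) ∨ ¬(x1 ∧ x0)) ∨ ¬(¬x0 ∨ (F ∨ x0))
  →5  ((¬x0 ∨ ¬T) ∨ ¬(x1 ∧ x0)) ∨ ¬(¬x0 ∨ (F ∨ x0))
  →6  ((¬x0 ∨ F) ∨ ¬(x1 ∧ x0)) ∨ ¬(¬x0 ∨ (F ∨ x0))
  →7  (¬x0 ∨ ¬(x1 ∧ x0)) ∨ ¬(¬x0 ∨ (F ∨ x0))

Answer: after 7 steps: (¬x0 ∨ ¬(x1 ∧ x0)) ∨ ¬(¬x0 ∨ (F ∨ x0))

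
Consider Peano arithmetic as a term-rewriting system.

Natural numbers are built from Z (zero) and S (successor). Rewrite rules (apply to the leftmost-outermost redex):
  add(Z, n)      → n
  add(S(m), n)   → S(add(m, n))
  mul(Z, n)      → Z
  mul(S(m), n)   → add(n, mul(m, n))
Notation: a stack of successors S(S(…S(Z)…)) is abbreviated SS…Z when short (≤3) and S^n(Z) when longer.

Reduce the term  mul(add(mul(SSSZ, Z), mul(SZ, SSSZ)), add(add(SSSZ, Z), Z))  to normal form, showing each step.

  start: mul(add(mul(SSSZ, Z), mul(SZ, SSSZ)), add(add(SSSZ, Z), Z))
  step 1: mul(add(add(Z, mul(SSZ, Z)), mul(SZ, SSSZ)), add(add(SSSZ, Z), Z))
  step 2: mul(add(mul(SSZ, Z), mul(SZ, SSSZ)), add(add(SSSZ, Z), Z))
  step 3: mul(add(add(Z, mul(SZ, Z)), mul(SZ, SSSZ)), add(add(SSSZ, Z), Z))
  step 4: mul(add(mul(SZ, Z), mul(SZ, SSSZ)), add(add(SSSZ, Z), Z))
  step 5: mul(add(add(Z, mul(Z, Z)), mul(SZ, SSSZ)), add(add(SSSZ, Z), Z))
  step 6: mul(add(mul(Z, Z), mul(SZ, SSSZ)), add(add(SSSZ, Z), Z))
  step 7: mul(add(Z, mul(SZ, SSSZ)), add(add(SSSZ, Z), Z))
  step 8: mul(mul(SZ, SSSZ), add(add(SSSZ, Z), Z))
  step 9: mul(add(SSSZ, mul(Z, SSSZ)), add(add(SSSZ, Z), Z))
  step 10: mul(S(add(SSZ, mul(Z, SSSZ))), add(add(SSSZ, Z), Z))
  step 11: add(add(add(SSSZ, Z), Z), mul(add(SSZ, mul(Z, SSSZ)), add(add(SSSZ, Z), Z)))
  step 12: add(add(S(add(SSZ, Z)), Z), mul(add(SSZ, mul(Z, SSSZ)), add(add(SSSZ, Z), Z)))
  step 13: add(S(add(add(SSZ, Z), Z)), mul(add(SSZ, mul(Z, SSSZ)), add(add(SSSZ, Z), Z)))
  step 14: S(add(add(add(SSZ, Z), Z), mul(add(SSZ, mul(Z, SSSZ)), add(add(SSSZ, Z), Z))))
  step 15: S(add(add(S(add(SZ, Z)), Z), mul(add(SSZ, mul(Z, SSSZ)), add(add(SSSZ, Z), Z))))
  step 16: S(add(S(add(add(SZ, Z), Z)), mul(add(SSZ, mul(Z, SSSZ)), add(add(SSSZ, Z), Z))))
  step 17: S(S(add(add(add(SZ, Z), Z), mul(add(SSZ, mul(Z, SSSZ)), add(add(SSSZ, Z), Z)))))
  step 18: S(S(add(add(S(add(Z, Z)), Z), mul(add(SSZ, mul(Z, SSSZ)), add(add(SSSZ, Z), Z)))))
  step 19: S(S(add(S(add(add(Z, Z), Z)), mul(add(SSZ, mul(Z, SSSZ)), add(add(SSSZ, Z), Z)))))
  step 20: S(S(S(add(add(add(Z, Z), Z), mul(add(SSZ, mul(Z, SSSZ)), add(add(SSSZ, Z), Z))))))
  step 21: S(S(S(add(add(Z, Z), mul(add(SSZ, mul(Z, SSSZ)), add(add(SSSZ, Z), Z))))))
  step 22: S(S(S(add(Z, mul(add(SSZ, mul(Z, SSSZ)), add(add(SSSZ, Z), Z))))))
  step 23: S(S(S(mul(add(SSZ, mul(Z, SSSZ)), add(add(SSSZ, Z), Z)))))
  step 24: S(S(S(mul(S(add(SZ, mul(Z, SSSZ))), add(add(SSSZ, Z), Z)))))
  step 25: S(S(S(add(add(add(SSSZ, Z), Z), mul(add(SZ, mul(Z, SSSZ)), add(add(SSSZ, Z), Z))))))
  step 26: S(S(S(add(add(S(add(SSZ, Z)), Z), mul(add(SZ, mul(Z, SSSZ)), add(add(SSSZ, Z), Z))))))
  step 27: S(S(S(add(S(add(add(SSZ, Z), Z)), mul(add(SZ, mul(Z, SSSZ)), add(add(SSSZ, Z), Z))))))
  step 28: S(S(S(S(add(add(add(SSZ, Z), Z), mul(add(SZ, mul(Z, SSSZ)), add(add(SSSZ, Z), Z)))))))
  step 29: S(S(S(S(add(add(S(add(SZ, Z)), Z), mul(add(SZ, mul(Z, SSSZ)), add(add(SSSZ, Z), Z)))))))
  step 30: S(S(S(S(add(S(add(add(SZ, Z), Z)), mul(add(SZ, mul(Z, SSSZ)), add(add(SSSZ, Z), Z)))))))
  step 31: S(S(S(S(S(add(add(add(SZ, Z), Z), mul(add(SZ, mul(Z, SSSZ)), add(add(SSSZ, Z), Z))))))))
  step 32: S(S(S(S(S(add(add(S(add(Z, Z)), Z), mul(add(SZ, mul(Z, SSSZ)), add(add(SSSZ, Z), Z))))))))
  step 33: S(S(S(S(S(add(S(add(add(Z, Z), Z)), mul(add(SZ, mul(Z, SSSZ)), add(add(SSSZ, Z), Z))))))))
  step 34: S(S(S(S(S(S(add(add(add(Z, Z), Z), mul(add(SZ, mul(Z, SSSZ)), add(add(SSSZ, Z), Z)))))))))
  step 35: S(S(S(S(S(S(add(add(Z, Z), mul(add(SZ, mul(Z, SSSZ)), add(add(SSSZ, Z), Z)))))))))
  step 36: S(S(S(S(S(S(add(Z, mul(add(SZ, mul(Z, SSSZ)), add(add(SSSZ, Z), Z)))))))))
  step 37: S(S(S(S(S(S(mul(add(SZ, mul(Z, SSSZ)), add(add(SSSZ, Z), Z))))))))
  step 38: S(S(S(S(S(S(mul(S(add(Z, mul(Z, SSSZ))), add(add(SSSZ, Z), Z))))))))
  step 39: S(S(S(S(S(S(add(add(add(SSSZ, Z), Z), mul(add(Z, mul(Z, SSSZ)), add(add(SSSZ, Z), Z)))))))))
  step 40: S(S(S(S(S(S(add(add(S(add(SSZ, Z)), Z), mul(add(Z, mul(Z, SSSZ)), add(add(SSSZ, Z), Z)))))))))
  step 41: S(S(S(S(S(S(add(S(add(add(SSZ, Z), Z)), mul(add(Z, mul(Z, SSSZ)), add(add(SSSZ, Z), Z)))))))))
  step 42: S(S(S(S(S(S(S(add(add(add(SSZ, Z), Z), mul(add(Z, mul(Z, SSSZ)), add(add(SSSZ, Z), Z))))))))))
  step 43: S(S(S(S(S(S(S(add(add(S(add(SZ, Z)), Z), mul(add(Z, mul(Z, SSSZ)), add(add(SSSZ, Z), Z))))))))))
  step 44: S(S(S(S(S(S(S(add(S(add(add(SZ, Z), Z)), mul(add(Z, mul(Z, SSSZ)), add(add(SSSZ, Z), Z))))))))))
  step 45: S(S(S(S(S(S(S(S(add(add(add(SZ, Z), Z), mul(add(Z, mul(Z, SSSZ)), add(add(SSSZ, Z), Z)))))))))))
  step 46: S(S(S(S(S(S(S(S(add(add(S(add(Z, Z)), Z), mul(add(Z, mul(Z, SSSZ)), add(add(SSSZ, Z), Z)))))))))))
  step 47: S(S(S(S(S(S(S(S(add(S(add(add(Z, Z), Z)), mul(add(Z, mul(Z, SSSZ)), add(add(SSSZ, Z), Z)))))))))))
  step 48: S(S(S(S(S(S(S(S(S(add(add(add(Z, Z), Z), mul(add(Z, mul(Z, SSSZ)), add(add(SSSZ, Z), Z))))))))))))
  step 49: S(S(S(S(S(S(S(S(S(add(add(Z, Z), mul(add(Z, mul(Z, SSSZ)), add(add(SSSZ, Z), Z))))))))))))
  step 50: S(S(S(S(S(S(S(S(S(add(Z, mul(add(Z, mul(Z, SSSZ)), add(add(SSSZ, Z), Z))))))))))))
  step 51: S(S(S(S(S(S(S(S(S(mul(add(Z, mul(Z, SSSZ)), add(add(SSSZ, Z), Z)))))))))))
  step 52: S(S(S(S(S(S(S(S(S(mul(mul(Z, SSSZ), add(add(SSSZ, Z), Z)))))))))))
  step 53: S(S(S(S(S(S(S(S(S(mul(Z, add(add(SSSZ, Z), Z)))))))))))
  step 54: S^9(Z)

Answer: normal form = S^9(Z)  (in 54 steps)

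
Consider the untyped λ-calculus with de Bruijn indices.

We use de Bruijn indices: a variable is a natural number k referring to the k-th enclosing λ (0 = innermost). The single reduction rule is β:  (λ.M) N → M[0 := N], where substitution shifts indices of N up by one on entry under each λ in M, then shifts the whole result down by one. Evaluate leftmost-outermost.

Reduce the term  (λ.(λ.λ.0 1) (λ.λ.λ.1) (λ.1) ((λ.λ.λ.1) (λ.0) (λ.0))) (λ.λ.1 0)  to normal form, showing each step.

Answer: normal form = λ.λ.0  (in 8 steps)

Derivation:
  start: (λ.(λ.λ.0 1) (λ.λ.λ.1) (λ.1) ((λ.λ.λ.1) (λ.0) (λ.0))) (λ.λ.1 0)
  →1  (λ.λ.0 1) (λ.λ.λ.1) (λ.λ.λ.1 0) ((λ.λ.λ.1) (λ.0) (λ.0))
  →2  (λ.0 (λ.λ.λ.1)) (λ.λ.λ.1 0) ((λ.λ.λ.1) (λ.0) (λ.0))
  →3  (λ.λ.λ.1 0) (λ.λ.λ.1) ((λ.λ.λ.1) (λ.0) (λ.0))
  →4  (λ.λ.1 0) ((λ.λ.λ.1) (λ.0) (λ.0))
  →5  λ.(λ.λ.λ.1) (λ.0) (λ.0) 0
  →6  λ.(λ.λ.1) (λ.0) 0
  →7  λ.(λ.λ.0) 0
  →8  λ.λ.0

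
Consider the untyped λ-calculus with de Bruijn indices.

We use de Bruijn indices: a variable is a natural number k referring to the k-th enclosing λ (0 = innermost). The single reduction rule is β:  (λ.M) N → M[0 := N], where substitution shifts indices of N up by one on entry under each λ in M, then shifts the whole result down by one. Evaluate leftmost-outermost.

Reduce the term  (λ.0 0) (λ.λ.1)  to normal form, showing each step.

Answer: normal form = λ.λ.λ.1  (in 2 steps)

Reduction:
  start: (λ.0 0) (λ.λ.1)
  [1] (λ.λ.1) (λ.λ.1)
  [2] λ.λ.λ.1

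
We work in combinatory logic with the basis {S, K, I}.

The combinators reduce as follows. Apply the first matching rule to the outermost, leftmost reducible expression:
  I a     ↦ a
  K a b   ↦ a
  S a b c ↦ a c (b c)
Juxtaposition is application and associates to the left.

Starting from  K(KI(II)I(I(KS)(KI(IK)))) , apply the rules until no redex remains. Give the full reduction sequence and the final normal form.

  start: K(KI(II)I(I(KS)(KI(IK))))
  [1] K(II(I(KS)(KI(IK))))
  [2] K(I(I(KS)(KI(IK))))
  [3] K(I(KS)(KI(IK)))
  [4] K(KS(KI(IK)))
  [5] KS

Answer: normal form = KS  (in 5 steps)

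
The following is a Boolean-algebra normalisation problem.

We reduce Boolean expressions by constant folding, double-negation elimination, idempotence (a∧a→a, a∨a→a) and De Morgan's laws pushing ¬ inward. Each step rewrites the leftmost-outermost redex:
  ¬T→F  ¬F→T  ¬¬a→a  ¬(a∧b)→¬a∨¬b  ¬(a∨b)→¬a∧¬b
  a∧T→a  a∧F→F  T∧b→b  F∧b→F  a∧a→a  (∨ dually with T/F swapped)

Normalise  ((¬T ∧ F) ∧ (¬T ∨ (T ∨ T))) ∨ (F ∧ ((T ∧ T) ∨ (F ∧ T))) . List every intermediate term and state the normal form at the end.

  start: ((¬T ∧ F) ∧ (¬T ∨ (T ∨ T))) ∨ (F ∧ ((T ∧ T) ∨ (F ∧ T)))
  step 1: (F ∧ (¬T ∨ (T ∨ T))) ∨ (F ∧ ((T ∧ T) ∨ (F ∧ T)))
  step 2: F ∨ (F ∧ ((T ∧ T) ∨ (F ∧ T)))
  step 3: F ∧ ((T ∧ T) ∨ (F ∧ T))
  step 4: F

Answer: normal form = F  (in 4 steps)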